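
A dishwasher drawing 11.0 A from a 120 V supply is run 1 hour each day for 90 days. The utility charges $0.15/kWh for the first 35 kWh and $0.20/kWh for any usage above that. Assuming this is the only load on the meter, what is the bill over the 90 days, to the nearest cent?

$22.01

Power = 11.0 A × 120 V = 1320 W = 1.32 kW
Runtime = 1 h/day × 90 days = 90 h
Energy = 1.32 kW × 90 h = 118.8 kWh
Tier 1 (0–35 kWh): 35 × $0.15 = $5.25
Above 35 kWh: 83.8 × $0.20 = $16.76
Bill = $22.01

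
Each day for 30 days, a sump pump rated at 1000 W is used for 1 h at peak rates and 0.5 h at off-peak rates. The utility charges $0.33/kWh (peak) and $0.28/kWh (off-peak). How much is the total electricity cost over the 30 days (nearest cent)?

Peak energy = 1 kW × 1 h × 30 = 30 kWh
Off-peak energy = 1 kW × 0.5 h × 30 = 15 kWh
Cost = 30 × $0.33 + 15 × $0.28 = $9.9 + $4.2 = $14.10

$14.10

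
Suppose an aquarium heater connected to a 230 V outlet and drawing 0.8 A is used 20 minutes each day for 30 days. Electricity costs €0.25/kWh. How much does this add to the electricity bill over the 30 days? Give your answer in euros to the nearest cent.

€0.46

Power = 0.8 A × 230 V = 184 W = 0.184 kW
Runtime = 20 min × 30 = 600 min = 10 h
Energy = 0.184 kW × 10 h = 1.84 kWh
Cost = 1.84 kWh × €0.25/kWh = €0.46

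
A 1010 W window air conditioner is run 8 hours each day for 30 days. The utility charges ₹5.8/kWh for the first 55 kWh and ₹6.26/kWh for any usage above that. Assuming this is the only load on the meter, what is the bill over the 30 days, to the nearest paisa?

Runtime = 8 h/day × 30 days = 240 h
Energy = 1.01 kW × 240 h = 242.4 kWh
Tier 1 (0–55 kWh): 55 × ₹5.8 = ₹319
Above 55 kWh: 187.4 × ₹6.26 = ₹1173.124
Bill = ₹1492.12

₹1492.12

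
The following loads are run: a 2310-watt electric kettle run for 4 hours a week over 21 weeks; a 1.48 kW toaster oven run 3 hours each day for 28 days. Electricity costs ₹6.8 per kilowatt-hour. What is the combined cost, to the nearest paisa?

electric kettle: Runtime = 4 h/week × 21 weeks = 84 h
electric kettle: 2.31 kW × 84 h = 194.04 kWh
toaster oven: Runtime = 3 h/day × 28 days = 84 h
toaster oven: 1.48 kW × 84 h = 124.32 kWh
Total energy = 318.36 kWh
Cost = 318.36 × ₹6.8 = ₹2164.85

₹2164.85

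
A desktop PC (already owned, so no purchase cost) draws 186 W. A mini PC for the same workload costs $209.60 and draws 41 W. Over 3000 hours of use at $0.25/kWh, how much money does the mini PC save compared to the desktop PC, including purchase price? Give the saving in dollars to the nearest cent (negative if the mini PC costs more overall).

-$100.85

desktop PC: $0.00 + (186/1000) kW × 3000 h × $0.25 = $0.00 + $139.5 = $139.5
mini PC: $209.60 + (41/1000) kW × 3000 h × $0.25 = $209.60 + $30.75 = $240.35
Saving = $139.5 − $240.35 = −$100.85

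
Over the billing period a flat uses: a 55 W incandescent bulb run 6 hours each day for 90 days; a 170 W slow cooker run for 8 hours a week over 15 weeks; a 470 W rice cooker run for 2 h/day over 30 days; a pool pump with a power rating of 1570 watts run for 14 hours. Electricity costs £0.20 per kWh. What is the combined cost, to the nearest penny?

incandescent bulb: Runtime = 6 h/day × 90 days = 540 h
incandescent bulb: 0.055 kW × 540 h = 29.7 kWh
slow cooker: Runtime = 8 h/week × 15 weeks = 120 h
slow cooker: 0.17 kW × 120 h = 20.4 kWh
rice cooker: Runtime = 2 h/day × 30 days = 60 h
rice cooker: 0.47 kW × 60 h = 28.2 kWh
pool pump: 1.57 kW × 14 h = 21.98 kWh
Total energy = 100.28 kWh
Cost = 100.28 × £0.20 = £20.06

£20.06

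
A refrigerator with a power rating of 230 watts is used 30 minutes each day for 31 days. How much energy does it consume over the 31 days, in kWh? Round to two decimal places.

3.57 kWh

Runtime = 30 min × 31 = 930 min = 15.5 h
Energy = 0.23 kW × 15.5 h = 3.565 kWh ≈ 3.57 kWh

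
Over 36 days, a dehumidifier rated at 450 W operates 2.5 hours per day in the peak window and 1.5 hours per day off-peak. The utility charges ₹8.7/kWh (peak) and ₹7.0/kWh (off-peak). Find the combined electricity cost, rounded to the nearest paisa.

Peak energy = 0.45 kW × 2.5 h × 36 = 40.5 kWh
Off-peak energy = 0.45 kW × 1.5 h × 36 = 24.3 kWh
Cost = 40.5 × ₹8.7 + 24.3 × ₹7.0 = ₹352.35 + ₹170.1 = ₹522.45

₹522.45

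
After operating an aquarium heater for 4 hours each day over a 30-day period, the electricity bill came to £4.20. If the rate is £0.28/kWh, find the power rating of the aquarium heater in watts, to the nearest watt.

125 W

Energy = £4.20 ÷ £0.28/kWh = 15 kWh
Runtime = 4 h/day × 30 days = 120 h
Power = 15 kWh ÷ 120 h = 0.125 kW = 125 W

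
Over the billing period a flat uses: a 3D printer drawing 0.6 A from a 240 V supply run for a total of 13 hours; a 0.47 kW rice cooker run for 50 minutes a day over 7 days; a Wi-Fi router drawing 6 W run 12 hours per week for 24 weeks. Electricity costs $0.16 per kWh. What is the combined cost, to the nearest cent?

3D printer: Power = 0.6 A × 240 V = 144 W = 0.144 kW
3D printer: 0.144 kW × 13 h = 1.872 kWh
rice cooker: Runtime = 50 min × 7 = 350 min = 5.833333… h
rice cooker: 0.47 kW × 5.833333… h = 2.741666… kWh
Wi-Fi router: Runtime = 12 h/week × 24 weeks = 288 h
Wi-Fi router: 0.006 kW × 288 h = 1.728 kWh
Total energy = 6.341666… kWh
Cost = 6.341666… × $0.16 = $1.01

$1.01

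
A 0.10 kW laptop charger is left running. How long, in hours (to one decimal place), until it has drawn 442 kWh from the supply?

Hours = 442 kWh ÷ 0.1 kW = 4420.0 h

4420.0 h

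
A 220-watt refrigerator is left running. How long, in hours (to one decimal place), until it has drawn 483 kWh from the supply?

Hours = 483 kWh ÷ 0.22 kW = 2195.5 h

2195.5 h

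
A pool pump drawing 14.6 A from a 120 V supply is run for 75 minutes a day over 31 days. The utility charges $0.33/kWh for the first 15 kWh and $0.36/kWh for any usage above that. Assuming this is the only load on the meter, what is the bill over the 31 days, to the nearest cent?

$23.99

Power = 14.6 A × 120 V = 1752 W = 1.752 kW
Runtime = 75 min × 31 = 2325 min = 38.75 h
Energy = 1.752 kW × 38.75 h = 67.89 kWh
Tier 1 (0–15 kWh): 15 × $0.33 = $4.95
Above 15 kWh: 52.89 × $0.36 = $19.0404
Bill = $23.99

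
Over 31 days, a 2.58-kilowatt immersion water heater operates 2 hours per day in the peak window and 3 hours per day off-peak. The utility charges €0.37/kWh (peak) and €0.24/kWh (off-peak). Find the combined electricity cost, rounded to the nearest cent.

€116.77

Peak energy = 2.58 kW × 2 h × 31 = 159.96 kWh
Off-peak energy = 2.58 kW × 3 h × 31 = 239.94 kWh
Cost = 159.96 × €0.37 + 239.94 × €0.24 = €59.1852 + €57.5856 = €116.77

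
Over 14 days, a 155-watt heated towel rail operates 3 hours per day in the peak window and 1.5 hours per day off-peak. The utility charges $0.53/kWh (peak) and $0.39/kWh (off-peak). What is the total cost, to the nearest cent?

Peak energy = 0.155 kW × 3 h × 14 = 6.51 kWh
Off-peak energy = 0.155 kW × 1.5 h × 14 = 3.255 kWh
Cost = 6.51 × $0.53 + 3.255 × $0.39 = $3.4503 + $1.26945 = $4.72

$4.72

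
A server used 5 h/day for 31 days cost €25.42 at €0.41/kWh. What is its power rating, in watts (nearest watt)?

400 W

Energy = €25.42 ÷ €0.41/kWh = 62 kWh
Runtime = 5 h/day × 31 days = 155 h
Power = 62 kWh ÷ 155 h = 0.4 kW = 400 W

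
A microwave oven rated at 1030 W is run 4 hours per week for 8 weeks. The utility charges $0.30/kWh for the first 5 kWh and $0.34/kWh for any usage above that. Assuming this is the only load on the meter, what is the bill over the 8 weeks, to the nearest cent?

Runtime = 4 h/week × 8 weeks = 32 h
Energy = 1.03 kW × 32 h = 32.96 kWh
Tier 1 (0–5 kWh): 5 × $0.30 = $1.5
Above 5 kWh: 27.96 × $0.34 = $9.5064
Bill = $11.01

$11.01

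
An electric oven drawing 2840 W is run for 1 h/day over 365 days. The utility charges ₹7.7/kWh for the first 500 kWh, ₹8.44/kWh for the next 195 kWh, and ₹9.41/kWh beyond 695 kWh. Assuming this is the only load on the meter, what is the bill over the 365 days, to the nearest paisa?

₹8710.26

Runtime = 1 h/day × 365 days = 365 h
Energy = 2.84 kW × 365 h = 1036.6 kWh
Tier 1 (0–500 kWh): 500 × ₹7.7 = ₹3850
Tier 2 (500–695 kWh): 195 × ₹8.44 = ₹1645.8
Above 695 kWh: 341.6 × ₹9.41 = ₹3214.456
Bill = ₹8710.26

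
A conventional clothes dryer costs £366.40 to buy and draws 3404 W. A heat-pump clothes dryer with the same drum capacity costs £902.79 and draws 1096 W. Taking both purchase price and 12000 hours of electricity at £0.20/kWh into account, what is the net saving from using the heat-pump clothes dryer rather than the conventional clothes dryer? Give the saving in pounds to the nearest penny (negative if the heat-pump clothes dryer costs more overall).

conventional clothes dryer: £366.40 + (3404/1000) kW × 12000 h × £0.20 = £366.40 + £8169.6 = £8536
heat-pump clothes dryer: £902.79 + (1096/1000) kW × 12000 h × £0.20 = £902.79 + £2630.4 = £3533.19
Saving = £8536 − £3533.19 = £5002.81

£5002.81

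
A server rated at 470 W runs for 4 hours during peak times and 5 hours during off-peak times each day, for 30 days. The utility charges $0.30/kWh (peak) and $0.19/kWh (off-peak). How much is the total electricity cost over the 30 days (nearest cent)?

Peak energy = 0.47 kW × 4 h × 30 = 56.4 kWh
Off-peak energy = 0.47 kW × 5 h × 30 = 70.5 kWh
Cost = 56.4 × $0.30 + 70.5 × $0.19 = $16.92 + $13.395 = $30.32

$30.32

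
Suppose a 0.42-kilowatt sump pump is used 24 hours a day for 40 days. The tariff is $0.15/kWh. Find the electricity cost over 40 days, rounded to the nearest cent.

$60.48

Runtime = 24 h × 40 = 960 h
Energy = 0.42 kW × 960 h = 403.2 kWh
Cost = 403.2 kWh × $0.15/kWh = $60.48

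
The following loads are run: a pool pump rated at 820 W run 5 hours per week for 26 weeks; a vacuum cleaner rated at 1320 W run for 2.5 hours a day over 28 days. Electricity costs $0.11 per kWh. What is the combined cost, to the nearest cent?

$21.89

pool pump: Runtime = 5 h/week × 26 weeks = 130 h
pool pump: 0.82 kW × 130 h = 106.6 kWh
vacuum cleaner: Runtime = 2.5 h/day × 28 days = 70 h
vacuum cleaner: 1.32 kW × 70 h = 92.4 kWh
Total energy = 199 kWh
Cost = 199 × $0.11 = $21.89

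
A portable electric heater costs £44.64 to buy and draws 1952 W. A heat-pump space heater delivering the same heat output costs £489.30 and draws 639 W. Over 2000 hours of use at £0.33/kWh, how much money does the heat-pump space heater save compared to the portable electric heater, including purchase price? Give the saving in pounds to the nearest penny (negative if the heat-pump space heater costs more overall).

portable electric heater: £44.64 + (1952/1000) kW × 2000 h × £0.33 = £44.64 + £1288.32 = £1332.96
heat-pump space heater: £489.30 + (639/1000) kW × 2000 h × £0.33 = £489.30 + £421.74 = £911.04
Saving = £1332.96 − £911.04 = £421.92

£421.92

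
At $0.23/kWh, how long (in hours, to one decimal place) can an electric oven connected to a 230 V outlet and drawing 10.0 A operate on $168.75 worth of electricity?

Power = 10.0 A × 230 V = 2300 W = 2.3 kW
Energy available = $168.75 ÷ $0.23/kWh = 733.6957 kWh
Hours = 733.6957 kWh ÷ 2.3 kW = 319.0 h

319.0 h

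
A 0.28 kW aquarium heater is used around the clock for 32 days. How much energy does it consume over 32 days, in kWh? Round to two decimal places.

Runtime = 24 h × 32 = 768 h
Energy = 0.28 kW × 768 h = 215.04 kWh

215.04 kWh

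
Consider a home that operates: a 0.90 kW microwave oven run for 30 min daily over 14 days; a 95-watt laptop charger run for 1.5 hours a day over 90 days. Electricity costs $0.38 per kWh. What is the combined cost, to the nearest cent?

$7.27

microwave oven: Runtime = 30 min × 14 = 420 min = 7 h
microwave oven: 0.9 kW × 7 h = 6.3 kWh
laptop charger: Runtime = 1.5 h/day × 90 days = 135 h
laptop charger: 0.095 kW × 135 h = 12.825 kWh
Total energy = 19.125 kWh
Cost = 19.125 × $0.38 = $7.27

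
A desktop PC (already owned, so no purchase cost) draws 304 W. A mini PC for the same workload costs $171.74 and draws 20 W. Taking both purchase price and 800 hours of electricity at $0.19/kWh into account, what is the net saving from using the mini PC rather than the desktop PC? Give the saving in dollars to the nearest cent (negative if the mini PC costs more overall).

desktop PC: $0.00 + (304/1000) kW × 800 h × $0.19 = $0.00 + $46.208 = $46.208
mini PC: $171.74 + (20/1000) kW × 800 h × $0.19 = $171.74 + $3.04 = $174.78
Saving = $46.208 − $174.78 = −$128.572 → -$128.57

-$128.57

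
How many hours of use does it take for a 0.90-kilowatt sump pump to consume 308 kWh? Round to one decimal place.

Hours = 308 kWh ÷ 0.9 kW = 342.2 h

342.2 h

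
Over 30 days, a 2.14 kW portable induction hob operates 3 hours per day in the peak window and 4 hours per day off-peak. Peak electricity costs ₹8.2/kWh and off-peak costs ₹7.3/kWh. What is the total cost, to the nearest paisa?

Peak energy = 2.14 kW × 3 h × 30 = 192.6 kWh
Off-peak energy = 2.14 kW × 4 h × 30 = 256.8 kWh
Cost = 192.6 × ₹8.2 + 256.8 × ₹7.3 = ₹1579.32 + ₹1874.64 = ₹3453.96

₹3453.96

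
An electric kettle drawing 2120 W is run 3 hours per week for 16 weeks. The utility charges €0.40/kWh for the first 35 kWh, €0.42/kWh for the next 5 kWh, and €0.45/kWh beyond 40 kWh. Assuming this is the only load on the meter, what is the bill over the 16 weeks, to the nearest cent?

€43.89

Runtime = 3 h/week × 16 weeks = 48 h
Energy = 2.12 kW × 48 h = 101.76 kWh
Tier 1 (0–35 kWh): 35 × €0.40 = €14
Tier 2 (35–40 kWh): 5 × €0.42 = €2.1
Above 40 kWh: 61.76 × €0.45 = €27.792
Bill = €43.89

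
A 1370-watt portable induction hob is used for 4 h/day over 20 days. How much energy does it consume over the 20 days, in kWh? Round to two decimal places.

Runtime = 4 h/day × 20 days = 80 h
Energy = 1.37 kW × 80 h = 109.6 kWh

109.60 kWh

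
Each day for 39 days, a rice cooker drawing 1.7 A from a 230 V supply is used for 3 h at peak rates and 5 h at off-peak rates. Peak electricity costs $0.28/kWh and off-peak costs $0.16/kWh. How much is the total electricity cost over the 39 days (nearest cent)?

$25.01

Power = 1.7 A × 230 V = 391 W = 0.391 kW
Peak energy = 0.391 kW × 3 h × 39 = 45.747 kWh
Off-peak energy = 0.391 kW × 5 h × 39 = 76.245 kWh
Cost = 45.747 × $0.28 + 76.245 × $0.16 = $12.80916 + $12.1992 = $25.01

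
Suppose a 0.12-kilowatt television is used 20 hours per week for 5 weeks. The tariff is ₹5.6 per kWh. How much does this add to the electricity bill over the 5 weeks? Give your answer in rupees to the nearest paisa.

Runtime = 20 h/week × 5 weeks = 100 h
Energy = 0.12 kW × 100 h = 12 kWh
Cost = 12 kWh × ₹5.6/kWh = ₹67.20

₹67.20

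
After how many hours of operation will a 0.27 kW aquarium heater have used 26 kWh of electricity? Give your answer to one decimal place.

Hours = 26 kWh ÷ 0.27 kW = 96.3 h

96.3 h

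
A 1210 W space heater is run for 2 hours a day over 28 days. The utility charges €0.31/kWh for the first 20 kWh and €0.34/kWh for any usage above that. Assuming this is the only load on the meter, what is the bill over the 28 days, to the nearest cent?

Runtime = 2 h/day × 28 days = 56 h
Energy = 1.21 kW × 56 h = 67.76 kWh
Tier 1 (0–20 kWh): 20 × €0.31 = €6.2
Above 20 kWh: 47.76 × €0.34 = €16.2384
Bill = €22.44

€22.44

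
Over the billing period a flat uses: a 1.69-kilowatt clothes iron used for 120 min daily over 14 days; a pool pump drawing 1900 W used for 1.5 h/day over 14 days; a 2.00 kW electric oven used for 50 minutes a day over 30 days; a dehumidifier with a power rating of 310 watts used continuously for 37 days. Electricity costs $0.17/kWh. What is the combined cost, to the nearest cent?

$70.13

clothes iron: Runtime = 120 min × 14 = 1680 min = 28 h
clothes iron: 1.69 kW × 28 h = 47.32 kWh
pool pump: Runtime = 1.5 h/day × 14 days = 21 h
pool pump: 1.9 kW × 21 h = 39.9 kWh
electric oven: Runtime = 50 min × 30 = 1500 min = 25 h
electric oven: 2 kW × 25 h = 50 kWh
dehumidifier: Runtime = 24 h × 37 = 888 h
dehumidifier: 0.31 kW × 888 h = 275.28 kWh
Total energy = 412.5 kWh
Cost = 412.5 × $0.17 = $70.13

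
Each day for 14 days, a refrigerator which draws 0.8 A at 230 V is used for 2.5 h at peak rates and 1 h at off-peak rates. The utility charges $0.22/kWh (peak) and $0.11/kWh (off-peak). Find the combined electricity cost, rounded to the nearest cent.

Power = 0.8 A × 230 V = 184 W = 0.184 kW
Peak energy = 0.184 kW × 2.5 h × 14 = 6.44 kWh
Off-peak energy = 0.184 kW × 1 h × 14 = 2.576 kWh
Cost = 6.44 × $0.22 + 2.576 × $0.11 = $1.4168 + $0.28336 = $1.70

$1.70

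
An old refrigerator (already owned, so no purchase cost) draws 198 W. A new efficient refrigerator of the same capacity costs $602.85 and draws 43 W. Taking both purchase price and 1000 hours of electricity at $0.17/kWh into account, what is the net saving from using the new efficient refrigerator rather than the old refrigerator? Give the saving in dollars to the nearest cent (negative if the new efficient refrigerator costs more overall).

old refrigerator: $0.00 + (198/1000) kW × 1000 h × $0.17 = $0.00 + $33.66 = $33.66
new efficient refrigerator: $602.85 + (43/1000) kW × 1000 h × $0.17 = $602.85 + $7.31 = $610.16
Saving = $33.66 − $610.16 = −$576.5

-$576.50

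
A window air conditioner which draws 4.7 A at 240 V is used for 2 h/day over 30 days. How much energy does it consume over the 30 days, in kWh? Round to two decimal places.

Power = 4.7 A × 240 V = 1128 W = 1.128 kW
Runtime = 2 h/day × 30 days = 60 h
Energy = 1.128 kW × 60 h = 67.68 kWh

67.68 kWh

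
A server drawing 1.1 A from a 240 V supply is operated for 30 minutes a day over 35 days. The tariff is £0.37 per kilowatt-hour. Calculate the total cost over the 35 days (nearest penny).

£1.71

Power = 1.1 A × 240 V = 264 W = 0.264 kW
Runtime = 30 min × 35 = 1050 min = 17.5 h
Energy = 0.264 kW × 17.5 h = 4.62 kWh
Cost = 4.62 kWh × £0.37/kWh = £1.71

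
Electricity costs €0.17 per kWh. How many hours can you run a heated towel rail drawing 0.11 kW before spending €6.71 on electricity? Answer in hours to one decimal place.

358.8 h

Energy available = €6.71 ÷ €0.17/kWh = 39.4706 kWh
Hours = 39.4706 kWh ÷ 0.11 kW = 358.8 h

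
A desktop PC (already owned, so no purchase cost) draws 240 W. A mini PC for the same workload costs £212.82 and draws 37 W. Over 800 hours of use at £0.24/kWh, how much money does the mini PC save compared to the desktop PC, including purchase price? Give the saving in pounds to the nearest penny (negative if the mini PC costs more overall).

-£173.84

desktop PC: £0.00 + (240/1000) kW × 800 h × £0.24 = £0.00 + £46.08 = £46.08
mini PC: £212.82 + (37/1000) kW × 800 h × £0.24 = £212.82 + £7.104 = £219.924
Saving = £46.08 − £219.924 = −£173.844 → -£173.84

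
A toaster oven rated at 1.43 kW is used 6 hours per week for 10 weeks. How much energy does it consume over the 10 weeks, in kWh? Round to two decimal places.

Runtime = 6 h/week × 10 weeks = 60 h
Energy = 1.43 kW × 60 h = 85.8 kWh

85.80 kWh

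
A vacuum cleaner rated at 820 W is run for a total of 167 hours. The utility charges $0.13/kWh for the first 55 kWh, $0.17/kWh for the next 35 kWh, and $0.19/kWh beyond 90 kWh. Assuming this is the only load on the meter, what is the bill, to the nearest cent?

Energy = 0.82 kW × 167 h = 136.94 kWh
Tier 1 (0–55 kWh): 55 × $0.13 = $7.15
Tier 2 (55–90 kWh): 35 × $0.17 = $5.95
Above 90 kWh: 46.94 × $0.19 = $8.9186
Bill = $22.02

$22.02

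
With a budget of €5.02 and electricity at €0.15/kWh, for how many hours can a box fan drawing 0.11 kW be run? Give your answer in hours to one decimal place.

Energy available = €5.02 ÷ €0.15/kWh = 33.4667 kWh
Hours = 33.4667 kWh ÷ 0.11 kW = 304.2 h

304.2 h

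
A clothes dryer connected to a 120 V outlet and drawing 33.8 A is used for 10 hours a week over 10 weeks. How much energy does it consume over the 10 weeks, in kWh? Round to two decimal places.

Power = 33.8 A × 120 V = 4056 W = 4.056 kW
Runtime = 10 h/week × 10 weeks = 100 h
Energy = 4.056 kW × 100 h = 405.6 kWh

405.60 kWh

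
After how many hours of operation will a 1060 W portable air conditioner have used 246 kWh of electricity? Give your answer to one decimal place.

232.1 h

Hours = 246 kWh ÷ 1.06 kW = 232.1 h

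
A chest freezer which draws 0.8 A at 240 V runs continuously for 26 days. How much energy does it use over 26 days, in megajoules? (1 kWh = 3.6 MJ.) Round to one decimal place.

Power = 0.8 A × 240 V = 192 W = 0.192 kW
Runtime = 24 h × 26 = 624 h
Energy = 0.192 kW × 624 h = 119.808 kWh
= 119.808 × 3.6 MJ = 431.3 MJ

431.3 MJ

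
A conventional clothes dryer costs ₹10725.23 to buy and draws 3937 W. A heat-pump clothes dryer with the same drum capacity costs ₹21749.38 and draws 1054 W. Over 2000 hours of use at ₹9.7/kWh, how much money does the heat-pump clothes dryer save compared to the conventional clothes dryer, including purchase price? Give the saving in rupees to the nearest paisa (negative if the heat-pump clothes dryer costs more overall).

conventional clothes dryer: ₹10725.23 + (3937/1000) kW × 2000 h × ₹9.7 = ₹10725.23 + ₹76377.8 = ₹87103.03
heat-pump clothes dryer: ₹21749.38 + (1054/1000) kW × 2000 h × ₹9.7 = ₹21749.38 + ₹20447.6 = ₹42196.98
Saving = ₹87103.03 − ₹42196.98 = ₹44906.05

₹44906.05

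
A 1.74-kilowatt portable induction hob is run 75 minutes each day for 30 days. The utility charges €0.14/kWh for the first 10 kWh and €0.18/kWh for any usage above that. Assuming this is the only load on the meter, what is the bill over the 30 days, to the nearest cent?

€11.35

Runtime = 75 min × 30 = 2250 min = 37.5 h
Energy = 1.74 kW × 37.5 h = 65.25 kWh
Tier 1 (0–10 kWh): 10 × €0.14 = €1.4
Above 10 kWh: 55.25 × €0.18 = €9.945
Bill = €11.35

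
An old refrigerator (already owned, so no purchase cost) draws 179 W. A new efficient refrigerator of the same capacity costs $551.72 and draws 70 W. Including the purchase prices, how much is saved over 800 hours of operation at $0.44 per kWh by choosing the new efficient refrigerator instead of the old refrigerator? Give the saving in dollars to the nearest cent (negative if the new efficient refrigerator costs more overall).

old refrigerator: $0.00 + (179/1000) kW × 800 h × $0.44 = $0.00 + $63.008 = $63.008
new efficient refrigerator: $551.72 + (70/1000) kW × 800 h × $0.44 = $551.72 + $24.64 = $576.36
Saving = $63.008 − $576.36 = −$513.352 → -$513.35

-$513.35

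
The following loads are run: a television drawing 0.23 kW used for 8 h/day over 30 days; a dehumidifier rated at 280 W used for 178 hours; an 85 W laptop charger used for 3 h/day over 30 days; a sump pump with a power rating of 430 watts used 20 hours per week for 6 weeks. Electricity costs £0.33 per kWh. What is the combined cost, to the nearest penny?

television: Runtime = 8 h/day × 30 days = 240 h
television: 0.23 kW × 240 h = 55.2 kWh
dehumidifier: 0.28 kW × 178 h = 49.84 kWh
laptop charger: Runtime = 3 h/day × 30 days = 90 h
laptop charger: 0.085 kW × 90 h = 7.65 kWh
sump pump: Runtime = 20 h/week × 6 weeks = 120 h
sump pump: 0.43 kW × 120 h = 51.6 kWh
Total energy = 164.29 kWh
Cost = 164.29 × £0.33 = £54.22

£54.22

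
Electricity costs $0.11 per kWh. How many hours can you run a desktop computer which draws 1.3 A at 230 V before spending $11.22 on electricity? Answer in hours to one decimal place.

341.1 h

Power = 1.3 A × 230 V = 299 W = 0.299 kW
Energy available = $11.22 ÷ $0.11/kWh = 102 kWh
Hours = 102 kWh ÷ 0.299 kW = 341.1 h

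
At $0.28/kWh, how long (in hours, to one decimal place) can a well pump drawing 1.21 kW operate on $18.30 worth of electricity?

54.0 h

Energy available = $18.30 ÷ $0.28/kWh = 65.3571 kWh
Hours = 65.3571 kWh ÷ 1.21 kW = 54.0 h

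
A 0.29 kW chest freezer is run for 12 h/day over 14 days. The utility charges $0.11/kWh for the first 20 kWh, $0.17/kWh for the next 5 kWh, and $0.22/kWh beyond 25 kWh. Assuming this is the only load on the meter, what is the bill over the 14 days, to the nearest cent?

Runtime = 12 h/day × 14 days = 168 h
Energy = 0.29 kW × 168 h = 48.72 kWh
Tier 1 (0–20 kWh): 20 × $0.11 = $2.2
Tier 2 (20–25 kWh): 5 × $0.17 = $0.85
Above 25 kWh: 23.72 × $0.22 = $5.2184
Bill = $8.27

$8.27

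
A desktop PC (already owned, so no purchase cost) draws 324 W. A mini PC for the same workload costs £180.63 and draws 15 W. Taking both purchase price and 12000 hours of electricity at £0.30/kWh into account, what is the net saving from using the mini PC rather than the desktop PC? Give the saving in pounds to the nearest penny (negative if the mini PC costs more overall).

£931.77

desktop PC: £0.00 + (324/1000) kW × 12000 h × £0.30 = £0.00 + £1166.4 = £1166.4
mini PC: £180.63 + (15/1000) kW × 12000 h × £0.30 = £180.63 + £54 = £234.63
Saving = £1166.4 − £234.63 = £931.77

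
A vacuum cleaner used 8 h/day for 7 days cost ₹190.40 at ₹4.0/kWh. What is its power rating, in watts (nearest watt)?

Energy = ₹190.40 ÷ ₹4.0/kWh = 47.6 kWh
Runtime = 8 h/day × 7 days = 56 h
Power = 47.6 kWh ÷ 56 h = 0.85 kW = 850 W

850 W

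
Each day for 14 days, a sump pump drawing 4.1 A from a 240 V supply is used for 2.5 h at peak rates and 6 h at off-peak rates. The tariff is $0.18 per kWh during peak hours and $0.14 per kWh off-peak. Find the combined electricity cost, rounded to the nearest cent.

Power = 4.1 A × 240 V = 984 W = 0.984 kW
Peak energy = 0.984 kW × 2.5 h × 14 = 34.44 kWh
Off-peak energy = 0.984 kW × 6 h × 14 = 82.656 kWh
Cost = 34.44 × $0.18 + 82.656 × $0.14 = $6.1992 + $11.57184 = $17.77

$17.77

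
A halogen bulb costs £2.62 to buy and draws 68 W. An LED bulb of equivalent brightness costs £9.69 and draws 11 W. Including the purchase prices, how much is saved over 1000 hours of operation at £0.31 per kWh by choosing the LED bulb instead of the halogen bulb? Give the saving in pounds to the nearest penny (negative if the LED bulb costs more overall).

halogen bulb: £2.62 + (68/1000) kW × 1000 h × £0.31 = £2.62 + £21.08 = £23.7
LED bulb: £9.69 + (11/1000) kW × 1000 h × £0.31 = £9.69 + £3.41 = £13.1
Saving = £23.7 − £13.1 = £10.6

£10.60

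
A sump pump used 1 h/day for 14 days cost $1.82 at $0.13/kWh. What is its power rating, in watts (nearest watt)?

1000 W

Energy = $1.82 ÷ $0.13/kWh = 14 kWh
Runtime = 1 h/day × 14 days = 14 h
Power = 14 kWh ÷ 14 h = 1 kW = 1000 W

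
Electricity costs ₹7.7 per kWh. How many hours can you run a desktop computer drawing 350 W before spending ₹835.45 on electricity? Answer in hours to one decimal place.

310.0 h

Energy available = ₹835.45 ÷ ₹7.7/kWh = 108.5 kWh
Hours = 108.5 kWh ÷ 0.35 kW = 310.0 h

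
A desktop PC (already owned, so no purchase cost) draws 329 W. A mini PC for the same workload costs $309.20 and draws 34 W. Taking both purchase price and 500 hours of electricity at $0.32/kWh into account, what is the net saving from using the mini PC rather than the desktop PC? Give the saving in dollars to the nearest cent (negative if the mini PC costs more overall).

-$262.00

desktop PC: $0.00 + (329/1000) kW × 500 h × $0.32 = $0.00 + $52.64 = $52.64
mini PC: $309.20 + (34/1000) kW × 500 h × $0.32 = $309.20 + $5.44 = $314.64
Saving = $52.64 − $314.64 = −$262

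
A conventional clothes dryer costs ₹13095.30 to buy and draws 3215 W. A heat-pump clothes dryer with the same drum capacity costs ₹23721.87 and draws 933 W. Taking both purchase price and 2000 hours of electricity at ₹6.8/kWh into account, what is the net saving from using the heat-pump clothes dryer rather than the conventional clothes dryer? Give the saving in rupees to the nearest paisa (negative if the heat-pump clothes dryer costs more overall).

conventional clothes dryer: ₹13095.30 + (3215/1000) kW × 2000 h × ₹6.8 = ₹13095.30 + ₹43724 = ₹56819.3
heat-pump clothes dryer: ₹23721.87 + (933/1000) kW × 2000 h × ₹6.8 = ₹23721.87 + ₹12688.8 = ₹36410.67
Saving = ₹56819.3 − ₹36410.67 = ₹20408.63

₹20408.63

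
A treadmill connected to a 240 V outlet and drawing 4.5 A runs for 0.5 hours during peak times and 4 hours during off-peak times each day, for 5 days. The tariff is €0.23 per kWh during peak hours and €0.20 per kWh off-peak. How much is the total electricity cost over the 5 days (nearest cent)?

€4.94

Power = 4.5 A × 240 V = 1080 W = 1.08 kW
Peak energy = 1.08 kW × 0.5 h × 5 = 2.7 kWh
Off-peak energy = 1.08 kW × 4 h × 5 = 21.6 kWh
Cost = 2.7 × €0.23 + 21.6 × €0.20 = €0.621 + €4.32 = €4.94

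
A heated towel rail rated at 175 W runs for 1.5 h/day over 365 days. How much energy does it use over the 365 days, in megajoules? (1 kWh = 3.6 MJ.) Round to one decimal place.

344.9 MJ

Runtime = 1.5 h/day × 365 days = 547.5 h
Energy = 0.175 kW × 547.5 h = 95.8125 kWh
= 95.8125 × 3.6 MJ = 344.9 MJ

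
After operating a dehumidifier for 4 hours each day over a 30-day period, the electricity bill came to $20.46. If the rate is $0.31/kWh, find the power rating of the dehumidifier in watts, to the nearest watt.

550 W

Energy = $20.46 ÷ $0.31/kWh = 66 kWh
Runtime = 4 h/day × 30 days = 120 h
Power = 66 kWh ÷ 120 h = 0.55 kW = 550 W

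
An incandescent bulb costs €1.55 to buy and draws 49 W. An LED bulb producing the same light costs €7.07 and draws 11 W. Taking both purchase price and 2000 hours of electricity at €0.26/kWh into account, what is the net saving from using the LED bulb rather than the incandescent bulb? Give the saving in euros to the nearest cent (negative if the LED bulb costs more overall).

incandescent bulb: €1.55 + (49/1000) kW × 2000 h × €0.26 = €1.55 + €25.48 = €27.03
LED bulb: €7.07 + (11/1000) kW × 2000 h × €0.26 = €7.07 + €5.72 = €12.79
Saving = €27.03 − €12.79 = €14.24

€14.24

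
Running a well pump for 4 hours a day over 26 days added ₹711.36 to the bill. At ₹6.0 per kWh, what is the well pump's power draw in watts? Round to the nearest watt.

Energy = ₹711.36 ÷ ₹6.0/kWh = 118.56 kWh
Runtime = 4 h/day × 26 days = 104 h
Power = 118.56 kWh ÷ 104 h = 1.14 kW = 1140 W

1140 W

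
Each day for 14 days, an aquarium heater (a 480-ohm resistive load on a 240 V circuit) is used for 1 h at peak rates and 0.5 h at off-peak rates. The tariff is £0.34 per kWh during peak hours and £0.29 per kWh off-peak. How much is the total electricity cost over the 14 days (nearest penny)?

£0.81

Power = V²/R = 240²/480 = 120 W = 0.12 kW
Peak energy = 0.12 kW × 1 h × 14 = 1.68 kWh
Off-peak energy = 0.12 kW × 0.5 h × 14 = 0.84 kWh
Cost = 1.68 × £0.34 + 0.84 × £0.29 = £0.5712 + £0.2436 = £0.81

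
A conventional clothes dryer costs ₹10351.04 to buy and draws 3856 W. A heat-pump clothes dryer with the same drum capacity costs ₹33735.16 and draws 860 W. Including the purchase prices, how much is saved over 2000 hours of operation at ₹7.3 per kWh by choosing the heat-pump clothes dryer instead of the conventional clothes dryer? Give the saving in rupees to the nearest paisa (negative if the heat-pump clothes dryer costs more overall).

conventional clothes dryer: ₹10351.04 + (3856/1000) kW × 2000 h × ₹7.3 = ₹10351.04 + ₹56297.6 = ₹66648.64
heat-pump clothes dryer: ₹33735.16 + (860/1000) kW × 2000 h × ₹7.3 = ₹33735.16 + ₹12556 = ₹46291.16
Saving = ₹66648.64 − ₹46291.16 = ₹20357.48

₹20357.48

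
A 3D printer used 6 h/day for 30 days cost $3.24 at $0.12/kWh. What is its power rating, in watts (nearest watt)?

150 W

Energy = $3.24 ÷ $0.12/kWh = 27 kWh
Runtime = 6 h/day × 30 days = 180 h
Power = 27 kWh ÷ 180 h = 0.15 kW = 150 W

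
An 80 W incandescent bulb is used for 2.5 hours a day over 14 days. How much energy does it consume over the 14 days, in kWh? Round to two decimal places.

Runtime = 2.5 h/day × 14 days = 35 h
Energy = 0.08 kW × 35 h = 2.8 kWh

2.80 kWh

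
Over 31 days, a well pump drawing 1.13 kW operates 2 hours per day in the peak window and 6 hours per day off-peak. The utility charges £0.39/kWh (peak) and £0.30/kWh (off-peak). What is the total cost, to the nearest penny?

£90.38

Peak energy = 1.13 kW × 2 h × 31 = 70.06 kWh
Off-peak energy = 1.13 kW × 6 h × 31 = 210.18 kWh
Cost = 70.06 × £0.39 + 210.18 × £0.30 = £27.3234 + £63.054 = £90.38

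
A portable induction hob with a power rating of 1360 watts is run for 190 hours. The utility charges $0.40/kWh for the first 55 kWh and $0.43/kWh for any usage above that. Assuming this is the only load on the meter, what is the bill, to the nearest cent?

$109.46

Energy = 1.36 kW × 190 h = 258.4 kWh
Tier 1 (0–55 kWh): 55 × $0.40 = $22
Above 55 kWh: 203.4 × $0.43 = $87.462
Bill = $109.46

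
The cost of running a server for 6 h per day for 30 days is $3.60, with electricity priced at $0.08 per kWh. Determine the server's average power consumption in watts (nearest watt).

Energy = $3.60 ÷ $0.08/kWh = 45 kWh
Runtime = 6 h/day × 30 days = 180 h
Power = 45 kWh ÷ 180 h = 0.25 kW = 250 W

250 W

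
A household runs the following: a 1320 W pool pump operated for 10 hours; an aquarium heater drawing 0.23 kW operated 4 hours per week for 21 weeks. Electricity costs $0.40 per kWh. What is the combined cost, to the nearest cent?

pool pump: 1.32 kW × 10 h = 13.2 kWh
aquarium heater: Runtime = 4 h/week × 21 weeks = 84 h
aquarium heater: 0.23 kW × 84 h = 19.32 kWh
Total energy = 32.52 kWh
Cost = 32.52 × $0.40 = $13.01

$13.01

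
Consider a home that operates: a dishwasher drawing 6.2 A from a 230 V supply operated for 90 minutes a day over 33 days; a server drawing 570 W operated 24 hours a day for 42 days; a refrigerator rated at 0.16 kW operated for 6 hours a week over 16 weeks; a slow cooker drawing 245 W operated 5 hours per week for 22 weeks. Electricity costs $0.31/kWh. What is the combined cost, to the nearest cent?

dishwasher: Power = 6.2 A × 230 V = 1426 W = 1.426 kW
dishwasher: Runtime = 90 min × 33 = 2970 min = 49.5 h
dishwasher: 1.426 kW × 49.5 h = 70.587 kWh
server: Runtime = 24 h × 42 = 1008 h
server: 0.57 kW × 1008 h = 574.56 kWh
refrigerator: Runtime = 6 h/week × 16 weeks = 96 h
refrigerator: 0.16 kW × 96 h = 15.36 kWh
slow cooker: Runtime = 5 h/week × 22 weeks = 110 h
slow cooker: 0.245 kW × 110 h = 26.95 kWh
Total energy = 687.457 kWh
Cost = 687.457 × $0.31 = $213.11

$213.11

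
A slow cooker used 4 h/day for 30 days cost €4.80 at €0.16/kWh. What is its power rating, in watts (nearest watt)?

250 W

Energy = €4.80 ÷ €0.16/kWh = 30 kWh
Runtime = 4 h/day × 30 days = 120 h
Power = 30 kWh ÷ 120 h = 0.25 kW = 250 W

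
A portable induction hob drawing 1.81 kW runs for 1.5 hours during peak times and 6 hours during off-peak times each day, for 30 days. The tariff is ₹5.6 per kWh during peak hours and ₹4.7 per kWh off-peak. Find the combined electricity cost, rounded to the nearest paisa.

Peak energy = 1.81 kW × 1.5 h × 30 = 81.45 kWh
Off-peak energy = 1.81 kW × 6 h × 30 = 325.8 kWh
Cost = 81.45 × ₹5.6 + 325.8 × ₹4.7 = ₹456.12 + ₹1531.26 = ₹1987.38

₹1987.38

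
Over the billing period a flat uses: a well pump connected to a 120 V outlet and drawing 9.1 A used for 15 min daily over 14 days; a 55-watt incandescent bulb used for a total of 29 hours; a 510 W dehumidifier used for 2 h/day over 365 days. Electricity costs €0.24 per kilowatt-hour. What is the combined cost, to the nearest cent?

€90.65

well pump: Power = 9.1 A × 120 V = 1092 W = 1.092 kW
well pump: Runtime = 15 min × 14 = 210 min = 3.5 h
well pump: 1.092 kW × 3.5 h = 3.822 kWh
incandescent bulb: 0.055 kW × 29 h = 1.595 kWh
dehumidifier: Runtime = 2 h/day × 365 days = 730 h
dehumidifier: 0.51 kW × 730 h = 372.3 kWh
Total energy = 377.717 kWh
Cost = 377.717 × €0.24 = €90.65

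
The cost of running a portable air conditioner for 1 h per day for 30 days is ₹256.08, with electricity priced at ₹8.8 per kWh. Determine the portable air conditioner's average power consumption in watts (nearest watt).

970 W

Energy = ₹256.08 ÷ ₹8.8/kWh = 29.1 kWh
Runtime = 1 h/day × 30 days = 30 h
Power = 29.1 kWh ÷ 30 h = 0.97 kW = 970 W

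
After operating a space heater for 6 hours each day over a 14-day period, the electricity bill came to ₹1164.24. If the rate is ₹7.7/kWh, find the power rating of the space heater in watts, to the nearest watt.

Energy = ₹1164.24 ÷ ₹7.7/kWh = 151.2 kWh
Runtime = 6 h/day × 14 days = 84 h
Power = 151.2 kWh ÷ 84 h = 1.8 kW = 1800 W

1800 W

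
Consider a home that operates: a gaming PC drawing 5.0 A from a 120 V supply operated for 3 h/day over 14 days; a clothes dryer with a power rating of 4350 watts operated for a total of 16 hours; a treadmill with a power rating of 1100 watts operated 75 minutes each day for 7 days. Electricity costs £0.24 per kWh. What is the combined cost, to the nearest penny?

gaming PC: Power = 5.0 A × 120 V = 600 W = 0.6 kW
gaming PC: Runtime = 3 h/day × 14 days = 42 h
gaming PC: 0.6 kW × 42 h = 25.2 kWh
clothes dryer: 4.35 kW × 16 h = 69.6 kWh
treadmill: Runtime = 75 min × 7 = 525 min = 8.75 h
treadmill: 1.1 kW × 8.75 h = 9.625 kWh
Total energy = 104.425 kWh
Cost = 104.425 × £0.24 = £25.06

£25.06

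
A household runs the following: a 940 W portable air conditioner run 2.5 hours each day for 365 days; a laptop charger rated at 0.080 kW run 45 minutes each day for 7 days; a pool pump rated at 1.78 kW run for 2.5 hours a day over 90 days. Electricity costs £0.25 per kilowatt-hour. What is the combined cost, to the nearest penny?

£314.67

portable air conditioner: Runtime = 2.5 h/day × 365 days = 912.5 h
portable air conditioner: 0.94 kW × 912.5 h = 857.75 kWh
laptop charger: Runtime = 45 min × 7 = 315 min = 5.25 h
laptop charger: 0.08 kW × 5.25 h = 0.42 kWh
pool pump: Runtime = 2.5 h/day × 90 days = 225 h
pool pump: 1.78 kW × 225 h = 400.5 kWh
Total energy = 1258.67 kWh
Cost = 1258.67 × £0.25 = £314.67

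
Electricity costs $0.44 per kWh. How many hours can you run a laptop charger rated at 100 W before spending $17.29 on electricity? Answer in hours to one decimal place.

393.0 h

Energy available = $17.29 ÷ $0.44/kWh = 39.2955 kWh
Hours = 39.2955 kWh ÷ 0.1 kW = 393.0 h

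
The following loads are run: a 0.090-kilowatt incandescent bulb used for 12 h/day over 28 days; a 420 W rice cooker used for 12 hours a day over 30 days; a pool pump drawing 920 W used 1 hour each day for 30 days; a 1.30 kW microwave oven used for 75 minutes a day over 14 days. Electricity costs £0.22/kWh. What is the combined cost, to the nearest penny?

incandescent bulb: Runtime = 12 h/day × 28 days = 336 h
incandescent bulb: 0.09 kW × 336 h = 30.24 kWh
rice cooker: Runtime = 12 h/day × 30 days = 360 h
rice cooker: 0.42 kW × 360 h = 151.2 kWh
pool pump: Runtime = 1 h/day × 30 days = 30 h
pool pump: 0.92 kW × 30 h = 27.6 kWh
microwave oven: Runtime = 75 min × 14 = 1050 min = 17.5 h
microwave oven: 1.3 kW × 17.5 h = 22.75 kWh
Total energy = 231.79 kWh
Cost = 231.79 × £0.22 = £50.99

£50.99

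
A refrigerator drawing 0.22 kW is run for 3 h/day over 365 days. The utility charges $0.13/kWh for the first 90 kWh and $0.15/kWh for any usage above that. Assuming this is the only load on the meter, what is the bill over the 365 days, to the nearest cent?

Runtime = 3 h/day × 365 days = 1095 h
Energy = 0.22 kW × 1095 h = 240.9 kWh
Tier 1 (0–90 kWh): 90 × $0.13 = $11.7
Above 90 kWh: 150.9 × $0.15 = $22.635
Bill = $34.34

$34.34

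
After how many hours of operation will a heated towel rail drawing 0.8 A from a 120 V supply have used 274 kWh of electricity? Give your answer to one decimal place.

2854.2 h

Power = 0.8 A × 120 V = 96 W = 0.096 kW
Hours = 274 kWh ÷ 0.096 kW = 2854.2 h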